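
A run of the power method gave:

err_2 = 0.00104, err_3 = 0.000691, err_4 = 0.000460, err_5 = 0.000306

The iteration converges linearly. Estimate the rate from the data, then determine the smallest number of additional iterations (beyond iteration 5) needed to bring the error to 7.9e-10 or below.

Rate ρ ≈ err_5/err_4 = 0.000306/0.000460 = 0.6652.
After j more steps, err_{5+j} ≈ 0.000306·ρ^j; need ρ^j ≤ 7.9e-10/0.000306 = 2.5817e-06.
j ≥ ln(2.5817e-06)/ln(0.6652) = -12.8671/-0.40767 = 31.563.
So 32 more iterations are needed.

32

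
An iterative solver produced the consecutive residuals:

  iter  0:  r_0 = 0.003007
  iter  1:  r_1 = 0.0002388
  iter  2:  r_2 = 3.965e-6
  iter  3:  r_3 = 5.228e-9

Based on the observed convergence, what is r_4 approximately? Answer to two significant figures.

First estimate the order: p ≈ ln(r_3/r_2) / ln(r_2/r_1) = ln(5.228e-9/3.965e-6)/ln(3.965e-6/0.0002388) = ln(0.00131854)/ln(0.0166039) ≈ 1.6181.
Then r_4 ≈ r_3·(r_3/r_2)^p = 5.228e-9·(0.00131854)^1.6181 = 5.228e-9·2.18788e-05 ≈ 1.144e-13.

1.1e-13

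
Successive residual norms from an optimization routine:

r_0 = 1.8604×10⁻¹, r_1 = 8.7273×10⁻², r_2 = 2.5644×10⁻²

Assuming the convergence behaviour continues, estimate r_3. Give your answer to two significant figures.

First estimate the order: p ≈ ln(r_2/r_1) / ln(r_1/r_0) = ln(2.5644×10⁻²/8.7273×10⁻²)/ln(8.7273×10⁻²/1.8604×10⁻¹) = ln(0.293837)/ln(0.469109) ≈ 1.6180.
Then r_3 ≈ r_2·(r_2/r_1)^p = 2.5644×10⁻²·(0.293837)^1.6180 = 2.5644×10⁻²·0.137847 ≈ 0.003535.

3.5e-3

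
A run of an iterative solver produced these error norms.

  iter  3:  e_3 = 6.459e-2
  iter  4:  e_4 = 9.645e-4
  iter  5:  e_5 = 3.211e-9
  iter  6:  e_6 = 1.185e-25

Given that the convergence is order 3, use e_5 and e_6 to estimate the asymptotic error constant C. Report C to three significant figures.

C ≈ e_6 / e_5^3
  = 1.185e-25 / (3.211e-9)^3
  = 1.185e-25 / 3.31071e-26 ≈ 3.5793

3.58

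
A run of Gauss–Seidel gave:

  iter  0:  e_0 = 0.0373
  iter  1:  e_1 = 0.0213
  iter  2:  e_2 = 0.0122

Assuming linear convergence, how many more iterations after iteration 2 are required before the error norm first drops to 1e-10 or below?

Rate ρ ≈ e_2/e_1 = 0.0122/0.0213 = 0.5728.
After j more steps, e_{2+j} ≈ 0.0122·ρ^j; need ρ^j ≤ 1e-10/0.0122 = 8.19672e-09.
j ≥ ln(8.19672e-09)/ln(0.5728) = -18.6195/-0.55722 = 33.415.
So 34 more iterations are needed.

34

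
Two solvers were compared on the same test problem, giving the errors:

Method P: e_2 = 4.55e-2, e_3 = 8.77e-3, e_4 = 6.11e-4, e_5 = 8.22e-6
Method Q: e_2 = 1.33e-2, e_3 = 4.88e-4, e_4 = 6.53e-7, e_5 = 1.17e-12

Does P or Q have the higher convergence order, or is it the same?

Method P: p ≈ ln(8.22e-6/6.11e-4)/ln(6.11e-4/8.77e-3) ≈ 1.62.
Method Q: p ≈ ln(1.17e-12/6.53e-7)/ln(6.53e-7/4.88e-4) ≈ 2.00.
Method Q has the higher order (≈2.0 vs ≈1.6).

Q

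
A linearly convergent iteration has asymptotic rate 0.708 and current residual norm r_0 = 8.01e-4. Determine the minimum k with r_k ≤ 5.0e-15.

After k steps, r_k ≈ 8.01e-4·0.708^k.
Need 0.708^k ≤ 5.0e-15/8.01e-4 = 6.2422e-12.
k ≥ ln(6.2422e-12)/ln(0.708) = -25.7997/-0.34531 = 74.715.
Smallest integer k = 75.

75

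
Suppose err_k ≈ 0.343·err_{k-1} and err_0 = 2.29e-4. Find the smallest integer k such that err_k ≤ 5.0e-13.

After k steps, err_k ≈ 2.29e-4·0.343^k.
Need 0.343^k ≤ 5.0e-13/2.29e-4 = 2.18341e-09.
k ≥ ln(2.18341e-09)/ln(0.343) = -19.9424/-1.07002 = 18.637.
Smallest integer k = 19.

19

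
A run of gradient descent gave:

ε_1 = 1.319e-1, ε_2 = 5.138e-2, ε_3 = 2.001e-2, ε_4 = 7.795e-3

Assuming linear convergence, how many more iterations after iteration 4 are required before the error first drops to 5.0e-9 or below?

16

Rate ρ ≈ ε_4/ε_3 = 7.795e-3/2.001e-2 = 0.3896.
After j more steps, ε_{4+j} ≈ 7.795e-3·ρ^j; need ρ^j ≤ 5.0e-9/7.795e-3 = 6.41437e-07.
j ≥ ln(6.41437e-07)/ln(0.3896) = -14.2596/-0.94263 = 15.127.
So 16 more iterations are needed.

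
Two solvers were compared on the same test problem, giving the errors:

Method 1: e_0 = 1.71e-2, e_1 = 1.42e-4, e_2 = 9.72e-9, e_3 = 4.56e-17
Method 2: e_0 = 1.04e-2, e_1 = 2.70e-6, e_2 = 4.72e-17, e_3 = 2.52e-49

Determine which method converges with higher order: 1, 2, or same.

2

Method 1: p ≈ ln(4.56e-17/9.72e-9)/ln(9.72e-9/1.42e-4) ≈ 2.00.
Method 2: p ≈ ln(2.52e-49/4.72e-17)/ln(4.72e-17/2.70e-6) ≈ 3.00.
Method 2 has the higher order (≈3.0 vs ≈2.0).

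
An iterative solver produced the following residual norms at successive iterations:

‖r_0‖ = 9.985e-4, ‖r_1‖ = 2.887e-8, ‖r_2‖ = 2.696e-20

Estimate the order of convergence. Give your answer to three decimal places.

p ≈ ln(‖r_2‖/‖r_1‖) / ln(‖r_1‖/‖r_0‖)
  = ln(2.696e-20/2.887e-8) / ln(2.887e-8/9.985e-4)
  = ln(9.33841e-13) / ln(2.89134e-05)
  = -27.699470 / -10.451205 ≈ 2.650361

2.650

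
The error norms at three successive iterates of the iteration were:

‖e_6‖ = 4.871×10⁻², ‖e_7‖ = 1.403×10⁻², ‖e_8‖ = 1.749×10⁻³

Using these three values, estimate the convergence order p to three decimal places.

p ≈ ln(‖e_8‖/‖e_7‖) / ln(‖e_7‖/‖e_6‖)
  = ln(1.749×10⁻³/1.403×10⁻²) / ln(1.403×10⁻²/4.871×10⁻²)
  = ln(0.124661) / ln(0.288031)
  = -2.082157 / -1.244687 ≈ 1.672836

1.673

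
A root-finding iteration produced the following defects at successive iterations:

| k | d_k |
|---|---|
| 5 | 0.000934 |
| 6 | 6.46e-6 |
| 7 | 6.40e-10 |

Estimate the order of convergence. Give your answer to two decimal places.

p ≈ ln(d_7/d_6) / ln(d_6/d_5)
  = ln(6.40e-10/6.46e-6) / ln(6.46e-6/0.000934)
  = ln(9.90712e-05) / ln(0.00691649)
  = -9.21967 / -4.97385 ≈ 1.85363

1.85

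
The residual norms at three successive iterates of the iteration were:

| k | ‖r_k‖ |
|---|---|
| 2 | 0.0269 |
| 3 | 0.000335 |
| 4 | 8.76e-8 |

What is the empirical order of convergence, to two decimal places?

1.88

p ≈ ln(‖r_4‖/‖r_3‖) / ln(‖r_3‖/‖r_2‖)
  = ln(8.76e-8/0.000335) / ln(0.000335/0.0269)
  = ln(0.000261493) / ln(0.0124535)
  = -8.24910 / -4.38575 ≈ 1.88089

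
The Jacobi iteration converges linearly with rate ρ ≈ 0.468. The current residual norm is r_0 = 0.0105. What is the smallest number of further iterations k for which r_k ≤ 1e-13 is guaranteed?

After k steps, r_k ≈ 0.0105·0.468^k.
Need 0.468^k ≤ 1e-13/0.0105 = 9.52381e-12.
k ≥ ln(9.52381e-12)/ln(0.468) = -25.3772/-0.75929 = 33.422.
Smallest integer k = 34.

34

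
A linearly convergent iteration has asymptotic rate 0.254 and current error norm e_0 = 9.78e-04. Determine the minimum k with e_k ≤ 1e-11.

14

After k steps, e_k ≈ 9.78e-04·0.254^k.
Need 0.254^k ≤ 1e-11/9.78e-04 = 1.02249e-08.
k ≥ ln(1.02249e-08)/ln(0.254) = -18.3984/-1.37042 = 13.425.
Smallest integer k = 14.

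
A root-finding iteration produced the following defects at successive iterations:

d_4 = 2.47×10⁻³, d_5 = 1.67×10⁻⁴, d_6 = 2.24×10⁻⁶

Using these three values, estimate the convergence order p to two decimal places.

1.60

p ≈ ln(d_6/d_5) / ln(d_5/d_4)
  = ln(2.24×10⁻⁶/1.67×10⁻⁴) / ln(1.67×10⁻⁴/2.47×10⁻³)
  = ln(0.0134132) / ln(0.0676113)
  = -4.31152 / -2.69398 ≈ 1.60043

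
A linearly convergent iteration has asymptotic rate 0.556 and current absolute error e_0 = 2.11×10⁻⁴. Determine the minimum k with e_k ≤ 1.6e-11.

28

After k steps, e_k ≈ 2.11×10⁻⁴·0.556^k.
Need 0.556^k ≤ 1.6e-11/2.11×10⁻⁴ = 7.58294e-08.
k ≥ ln(7.58294e-08)/ln(0.556) = -16.3948/-0.58699 = 27.930.
Smallest integer k = 28.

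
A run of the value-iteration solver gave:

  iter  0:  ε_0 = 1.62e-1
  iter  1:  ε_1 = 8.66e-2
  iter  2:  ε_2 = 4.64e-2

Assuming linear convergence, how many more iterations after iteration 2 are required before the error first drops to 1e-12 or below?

Rate ρ ≈ ε_2/ε_1 = 4.64e-2/8.66e-2 = 0.5358.
After j more steps, ε_{2+j} ≈ 4.64e-2·ρ^j; need ρ^j ≤ 1e-12/4.64e-2 = 2.15517e-11.
j ≥ ln(2.15517e-11)/ln(0.5358) = -24.5606/-0.62399 = 39.361.
So 40 more iterations are needed.

40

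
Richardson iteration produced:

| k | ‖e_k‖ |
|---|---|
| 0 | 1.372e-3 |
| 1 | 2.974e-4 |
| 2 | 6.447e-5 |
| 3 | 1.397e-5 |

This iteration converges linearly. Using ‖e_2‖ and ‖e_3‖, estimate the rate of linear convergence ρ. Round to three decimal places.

ρ ≈ ‖e_3‖/‖e_2‖ = 1.397e-5/6.447e-5 = 0.21669

0.217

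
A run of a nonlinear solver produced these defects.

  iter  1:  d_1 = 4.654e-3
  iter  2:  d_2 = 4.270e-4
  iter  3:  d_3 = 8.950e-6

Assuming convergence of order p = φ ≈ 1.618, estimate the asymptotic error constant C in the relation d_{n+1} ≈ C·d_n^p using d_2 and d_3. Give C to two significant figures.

2.5

C ≈ d_3 / d_2^1.618
  = 8.950e-6 / (4.270e-4)^1.618
  = 8.950e-6 / 3.53209e-06 ≈ 2.5339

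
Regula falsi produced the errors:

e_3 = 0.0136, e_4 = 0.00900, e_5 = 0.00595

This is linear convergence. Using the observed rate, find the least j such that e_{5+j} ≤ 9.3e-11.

Rate ρ ≈ e_5/e_4 = 0.00595/0.00900 = 0.6611.
After j more steps, e_{5+j} ≈ 0.00595·ρ^j; need ρ^j ≤ 9.3e-11/0.00595 = 1.56303e-08.
j ≥ ln(1.56303e-08)/ln(0.6611) = -17.9741/-0.41385 = 43.431.
So 44 more iterations are needed.

44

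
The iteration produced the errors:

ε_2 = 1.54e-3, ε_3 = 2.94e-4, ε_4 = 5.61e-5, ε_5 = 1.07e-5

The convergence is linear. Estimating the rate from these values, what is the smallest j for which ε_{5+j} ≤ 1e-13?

Rate ρ ≈ ε_5/ε_4 = 1.07e-5/5.61e-5 = 0.1907.
After j more steps, ε_{5+j} ≈ 1.07e-5·ρ^j; need ρ^j ≤ 1e-13/1.07e-5 = 9.34579e-09.
j ≥ ln(9.34579e-09)/ln(0.1907) = -18.4883/-1.65705 = 11.157.
So 12 more iterations are needed.

12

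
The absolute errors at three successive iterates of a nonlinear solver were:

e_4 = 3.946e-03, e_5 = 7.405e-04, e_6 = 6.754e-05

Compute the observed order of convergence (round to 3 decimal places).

1.431

p ≈ ln(e_6/e_5) / ln(e_5/e_4)
  = ln(6.754e-05/7.405e-04) / ln(7.405e-04/3.946e-03)
  = ln(0.0912086) / ln(0.187658)
  = -2.394606 / -1.673134 ≈ 1.431210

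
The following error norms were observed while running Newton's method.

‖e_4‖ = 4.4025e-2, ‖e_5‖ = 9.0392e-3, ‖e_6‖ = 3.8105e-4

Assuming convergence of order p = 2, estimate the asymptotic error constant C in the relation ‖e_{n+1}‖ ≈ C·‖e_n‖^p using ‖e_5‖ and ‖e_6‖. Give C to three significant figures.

C ≈ ‖e_6‖ / ‖e_5‖^2
  = 3.8105e-4 / (9.0392e-3)^2
  = 3.8105e-4 / 8.17071e-05 ≈ 4.6636

4.66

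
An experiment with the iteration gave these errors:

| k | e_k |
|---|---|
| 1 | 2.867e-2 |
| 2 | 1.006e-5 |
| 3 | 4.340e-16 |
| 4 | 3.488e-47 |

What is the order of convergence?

Consecutive ratios: e_4/e_3 = 3.488e-47/4.340e-16 = 8.03687e-32, e_3/e_2 = 4.340e-16/1.006e-5 = 4.31412e-11.
p ≈ ln(8.03687e-32)/ln(4.31412e-11) = -71.5987/-23.8665 ≈ 3.00.
So the convergence is cubic (order 3).

3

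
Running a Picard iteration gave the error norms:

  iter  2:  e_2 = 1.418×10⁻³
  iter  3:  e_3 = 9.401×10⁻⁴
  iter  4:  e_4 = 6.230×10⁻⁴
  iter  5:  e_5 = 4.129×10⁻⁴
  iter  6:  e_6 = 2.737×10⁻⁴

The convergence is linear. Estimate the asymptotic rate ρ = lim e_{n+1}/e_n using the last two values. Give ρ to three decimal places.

ρ ≈ e_6/e_5 = 2.737×10⁻⁴/4.129×10⁻⁴ = 0.66287

0.663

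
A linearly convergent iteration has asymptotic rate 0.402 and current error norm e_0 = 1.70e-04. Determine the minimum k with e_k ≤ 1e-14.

26

After k steps, e_k ≈ 1.70e-04·0.402^k.
Need 0.402^k ≤ 1e-14/1.70e-04 = 5.88235e-11.
k ≥ ln(5.88235e-11)/ln(0.402) = -23.5565/-0.91130 = 25.849.
Smallest integer k = 26.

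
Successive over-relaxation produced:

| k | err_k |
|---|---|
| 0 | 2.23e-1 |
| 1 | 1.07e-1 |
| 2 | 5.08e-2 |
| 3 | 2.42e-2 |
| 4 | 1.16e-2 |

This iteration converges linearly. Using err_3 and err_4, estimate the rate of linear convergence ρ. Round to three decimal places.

ρ ≈ err_4/err_3 = 1.16e-2/2.42e-2 = 0.47934

0.479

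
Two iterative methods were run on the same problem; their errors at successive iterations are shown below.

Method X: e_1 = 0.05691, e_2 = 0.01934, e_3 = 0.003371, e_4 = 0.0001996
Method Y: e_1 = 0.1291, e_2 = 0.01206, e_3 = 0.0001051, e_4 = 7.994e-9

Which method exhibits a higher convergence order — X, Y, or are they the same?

Y

Method X: p ≈ ln(0.0001996/0.003371)/ln(0.003371/0.01934) ≈ 1.62.
Method Y: p ≈ ln(7.994e-9/0.0001051)/ln(0.0001051/0.01206) ≈ 2.00.
Method Y has the higher order (≈2.0 vs ≈1.6).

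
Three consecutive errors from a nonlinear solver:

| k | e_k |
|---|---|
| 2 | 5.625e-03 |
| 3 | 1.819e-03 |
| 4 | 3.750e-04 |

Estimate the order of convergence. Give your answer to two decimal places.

1.40

p ≈ ln(e_4/e_3) / ln(e_3/e_2)
  = ln(3.750e-04/1.819e-03) / ln(1.819e-03/5.625e-03)
  = ln(0.206157) / ln(0.323378)
  = -1.57912 / -1.12893 ≈ 1.39878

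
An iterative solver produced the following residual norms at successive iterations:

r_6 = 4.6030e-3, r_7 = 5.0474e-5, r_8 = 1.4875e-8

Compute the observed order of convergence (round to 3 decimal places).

p ≈ ln(r_8/r_7) / ln(r_7/r_6)
  = ln(1.4875e-8/5.0474e-5) / ln(5.0474e-5/4.6030e-3)
  = ln(0.000294706) / ln(0.0109655)
  = -8.129532 / -4.513001 ≈ 1.801358

1.801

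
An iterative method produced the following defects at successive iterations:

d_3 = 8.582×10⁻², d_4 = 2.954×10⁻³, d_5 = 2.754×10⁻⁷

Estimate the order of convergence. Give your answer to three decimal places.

p ≈ ln(d_5/d_4) / ln(d_4/d_3)
  = ln(2.754×10⁻⁷/2.954×10⁻³) / ln(2.954×10⁻³/8.582×10⁻²)
  = ln(9.32295e-05) / ln(0.0344209)
  = -9.280446 / -3.369091 ≈ 2.754585

2.755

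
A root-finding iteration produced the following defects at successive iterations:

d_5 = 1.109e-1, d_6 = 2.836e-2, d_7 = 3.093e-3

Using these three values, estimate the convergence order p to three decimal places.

p ≈ ln(d_7/d_6) / ln(d_6/d_5)
  = ln(3.093e-3/2.836e-2) / ln(2.836e-2/1.109e-1)
  = ln(0.109062) / ln(0.255726)
  = -2.215839 / -1.363649 ≈ 1.624934

1.625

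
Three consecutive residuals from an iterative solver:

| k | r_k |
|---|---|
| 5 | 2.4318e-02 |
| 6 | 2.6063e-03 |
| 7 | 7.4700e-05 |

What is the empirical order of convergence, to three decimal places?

1.591

p ≈ ln(r_7/r_6) / ln(r_6/r_5)
  = ln(7.4700e-05/2.6063e-03) / ln(2.6063e-03/2.4318e-02)
  = ln(0.0286613) / ln(0.107176)
  = -3.552207 / -2.233283 ≈ 1.590576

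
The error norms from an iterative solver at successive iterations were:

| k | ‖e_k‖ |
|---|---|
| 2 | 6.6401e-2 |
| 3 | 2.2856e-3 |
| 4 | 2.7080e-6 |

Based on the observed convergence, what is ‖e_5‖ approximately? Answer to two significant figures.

3.8e-12

First estimate the order: p ≈ ln(‖e_4‖/‖e_3‖) / ln(‖e_3‖/‖e_2‖) = ln(2.7080e-6/2.2856e-3)/ln(2.2856e-3/6.6401e-2) = ln(0.00118481)/ln(0.0344212) ≈ 2.0000.
Then ‖e_5‖ ≈ ‖e_4‖·(‖e_4‖/‖e_3‖)^p = 2.7080e-6·(0.00118481)^2.0000 = 2.7080e-6·1.40377e-06 ≈ 3.801e-12.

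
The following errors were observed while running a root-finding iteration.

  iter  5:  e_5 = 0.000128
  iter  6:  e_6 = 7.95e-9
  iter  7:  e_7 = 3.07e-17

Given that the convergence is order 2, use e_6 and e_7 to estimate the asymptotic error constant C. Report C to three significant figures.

0.486

C ≈ e_7 / e_6^2
  = 3.07e-17 / (7.95e-9)^2
  = 3.07e-17 / 6.32025e-17 ≈ 0.48574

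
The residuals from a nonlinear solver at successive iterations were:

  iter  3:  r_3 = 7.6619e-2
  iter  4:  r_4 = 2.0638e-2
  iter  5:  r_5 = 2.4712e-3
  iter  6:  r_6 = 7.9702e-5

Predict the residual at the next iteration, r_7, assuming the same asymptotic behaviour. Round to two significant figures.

First estimate the order: p ≈ ln(r_6/r_5) / ln(r_5/r_4) = ln(7.9702e-5/2.4712e-3)/ln(2.4712e-3/2.0638e-2) = ln(0.0322523)/ln(0.11974) ≈ 1.6180.
Then r_7 ≈ r_6·(r_6/r_5)^p = 7.9702e-5·(0.0322523)^1.6180 = 7.9702e-5·0.00386235 ≈ 3.078e-07.

3.1e-7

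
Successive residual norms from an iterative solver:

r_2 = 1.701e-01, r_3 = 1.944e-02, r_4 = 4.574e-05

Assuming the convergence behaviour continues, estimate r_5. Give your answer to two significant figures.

2.1e-12

First estimate the order: p ≈ ln(r_4/r_3) / ln(r_3/r_2) = ln(4.574e-05/1.944e-02)/ln(1.944e-02/1.701e-01) = ln(0.00235288)/ln(0.114286) ≈ 2.7902.
Then r_5 ≈ r_4·(r_4/r_3)^p = 4.574e-05·(0.00235288)^2.7902 = 4.574e-05·4.63701e-08 ≈ 2.121e-12.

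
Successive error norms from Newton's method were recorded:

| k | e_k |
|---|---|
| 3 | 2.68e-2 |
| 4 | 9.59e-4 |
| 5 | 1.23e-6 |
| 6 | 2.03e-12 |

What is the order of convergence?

2

Consecutive ratios: e_6/e_5 = 2.03e-12/1.23e-6 = 1.65041e-06, e_5/e_4 = 1.23e-6/9.59e-4 = 0.00128259.
p ≈ ln(1.65041e-06)/ln(0.00128259) = -13.3145/-6.6589 ≈ 2.00.
So the convergence is quadratic (order 2).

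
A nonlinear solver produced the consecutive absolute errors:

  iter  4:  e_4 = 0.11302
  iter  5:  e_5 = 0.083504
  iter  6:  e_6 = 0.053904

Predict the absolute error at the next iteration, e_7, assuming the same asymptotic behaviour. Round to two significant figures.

First estimate the order: p ≈ ln(e_6/e_5) / ln(e_5/e_4) = ln(0.053904/0.083504)/ln(0.083504/0.11302) = ln(0.645526)/ln(0.738843) ≈ 1.4461.
Then e_7 ≈ e_6·(e_6/e_5)^p = 0.053904·(0.645526)^1.4461 = 0.053904·0.531027 ≈ 0.02862.

2.9e-2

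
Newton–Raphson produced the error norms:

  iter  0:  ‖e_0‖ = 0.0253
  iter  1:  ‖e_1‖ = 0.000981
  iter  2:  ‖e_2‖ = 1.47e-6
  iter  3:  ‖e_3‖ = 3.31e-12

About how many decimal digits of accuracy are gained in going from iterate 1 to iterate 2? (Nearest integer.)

3

Digits gained ≈ log₁₀(‖e_1‖/‖e_2‖) = log₁₀(0.000981/1.47e-6) = log₁₀(667.347) ≈ 2.824.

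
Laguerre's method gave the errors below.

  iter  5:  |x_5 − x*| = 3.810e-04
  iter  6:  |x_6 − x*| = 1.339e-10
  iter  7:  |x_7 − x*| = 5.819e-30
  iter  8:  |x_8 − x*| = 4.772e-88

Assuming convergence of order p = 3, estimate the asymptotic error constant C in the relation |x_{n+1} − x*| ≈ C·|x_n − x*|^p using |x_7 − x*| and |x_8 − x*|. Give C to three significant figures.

2.42

C ≈ |x_8 − x*| / |x_7 − x*|^3
  = 4.772e-88 / (5.819e-30)^3
  = 4.772e-88 / 1.97036e-88 ≈ 2.4219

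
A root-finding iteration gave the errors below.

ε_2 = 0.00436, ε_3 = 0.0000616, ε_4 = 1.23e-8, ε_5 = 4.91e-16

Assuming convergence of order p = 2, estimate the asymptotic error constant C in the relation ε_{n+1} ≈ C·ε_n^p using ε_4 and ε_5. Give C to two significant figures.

3.2

C ≈ ε_5 / ε_4^2
  = 4.91e-16 / (1.23e-8)^2
  = 4.91e-16 / 1.5129e-16 ≈ 3.2454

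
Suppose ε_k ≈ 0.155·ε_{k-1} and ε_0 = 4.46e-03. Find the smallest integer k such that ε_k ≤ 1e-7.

6

After k steps, ε_k ≈ 4.46e-03·0.155^k.
Need 0.155^k ≤ 1e-7/4.46e-03 = 2.24215e-05.
k ≥ ln(2.24215e-05)/ln(0.155) = -10.7055/-1.86433 = 5.742.
Smallest integer k = 6.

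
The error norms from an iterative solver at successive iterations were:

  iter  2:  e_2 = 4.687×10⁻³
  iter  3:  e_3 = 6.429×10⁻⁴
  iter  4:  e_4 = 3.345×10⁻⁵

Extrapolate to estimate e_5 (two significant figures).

4.1e-7

First estimate the order: p ≈ ln(e_4/e_3) / ln(e_3/e_2) = ln(3.345×10⁻⁵/6.429×10⁻⁴)/ln(6.429×10⁻⁴/4.687×10⁻³) = ln(0.0520299)/ln(0.137167) ≈ 1.4880.
Then e_5 ≈ e_4·(e_4/e_3)^p = 3.345×10⁻⁵·(0.0520299)^1.4880 = 3.345×10⁻⁵·0.0122966 ≈ 4.113e-07.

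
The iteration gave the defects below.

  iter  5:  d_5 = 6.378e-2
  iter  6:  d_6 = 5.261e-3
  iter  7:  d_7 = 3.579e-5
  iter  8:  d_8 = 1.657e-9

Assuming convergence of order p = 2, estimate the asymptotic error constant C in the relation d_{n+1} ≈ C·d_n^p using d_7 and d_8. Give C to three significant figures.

1.29

C ≈ d_8 / d_7^2
  = 1.657e-9 / (3.579e-5)^2
  = 1.657e-9 / 1.28092e-09 ≈ 1.2936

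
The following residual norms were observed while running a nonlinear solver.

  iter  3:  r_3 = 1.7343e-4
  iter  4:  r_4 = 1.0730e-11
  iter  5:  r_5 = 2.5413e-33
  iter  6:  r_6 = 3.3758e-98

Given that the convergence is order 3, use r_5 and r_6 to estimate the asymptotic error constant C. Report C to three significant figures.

2.06

C ≈ r_6 / r_5^3
  = 3.3758e-98 / (2.5413e-33)^3
  = 3.3758e-98 / 1.64122e-98 ≈ 2.0569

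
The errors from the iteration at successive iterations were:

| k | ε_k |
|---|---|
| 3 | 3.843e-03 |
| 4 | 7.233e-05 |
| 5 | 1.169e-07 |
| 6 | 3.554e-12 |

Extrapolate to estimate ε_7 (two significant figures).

First estimate the order: p ≈ ln(ε_6/ε_5) / ln(ε_5/ε_4) = ln(3.554e-12/1.169e-07)/ln(1.169e-07/7.233e-05) = ln(3.04021e-05)/ln(0.0016162) ≈ 1.6182.
Then ε_7 ≈ ε_6·(ε_6/ε_5)^p = 3.554e-12·(3.04021e-05)^1.6182 = 3.554e-12·4.90269e-08 ≈ 1.742e-19.

1.7e-19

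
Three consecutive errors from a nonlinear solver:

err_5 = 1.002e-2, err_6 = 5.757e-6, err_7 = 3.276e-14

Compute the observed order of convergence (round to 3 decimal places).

2.544

p ≈ ln(err_7/err_6) / ln(err_6/err_5)
  = ln(3.276e-14/5.757e-6) / ln(5.757e-6/1.002e-2)
  = ln(5.69046e-09) / ln(0.000574551)
  = -18.984475 / -7.461922 ≈ 2.544180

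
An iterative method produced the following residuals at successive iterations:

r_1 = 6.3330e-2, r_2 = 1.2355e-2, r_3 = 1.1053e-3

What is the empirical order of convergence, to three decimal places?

p ≈ ln(r_3/r_2) / ln(r_2/r_1)
  = ln(1.1053e-3/1.2355e-2) / ln(1.2355e-2/6.3330e-2)
  = ln(0.0894618) / ln(0.195089)
  = -2.413944 / -1.634299 ≈ 1.477052

1.477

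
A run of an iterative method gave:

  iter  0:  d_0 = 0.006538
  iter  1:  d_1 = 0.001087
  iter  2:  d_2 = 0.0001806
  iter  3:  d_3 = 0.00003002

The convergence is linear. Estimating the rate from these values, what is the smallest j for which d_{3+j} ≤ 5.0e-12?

9

Rate ρ ≈ d_3/d_2 = 0.00003002/0.0001806 = 0.1662.
After j more steps, d_{3+j} ≈ 0.00003002·ρ^j; need ρ^j ≤ 5.0e-12/0.00003002 = 1.66556e-07.
j ≥ ln(1.66556e-07)/ln(0.1662) = -15.6079/-1.79456 = 8.697.
So 9 more iterations are needed.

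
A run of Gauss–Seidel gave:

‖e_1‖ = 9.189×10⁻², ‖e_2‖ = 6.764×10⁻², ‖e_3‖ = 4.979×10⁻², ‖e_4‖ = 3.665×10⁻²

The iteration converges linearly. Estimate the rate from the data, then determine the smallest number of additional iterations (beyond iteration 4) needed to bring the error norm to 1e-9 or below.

Rate ρ ≈ ‖e_4‖/‖e_3‖ = 3.665×10⁻²/4.979×10⁻² = 0.7361.
After j more steps, ‖e_{4+j}‖ ≈ 3.665×10⁻²·ρ^j; need ρ^j ≤ 1e-9/3.665×10⁻² = 2.72851e-08.
j ≥ ln(2.72851e-08)/ln(0.7361) = -17.4169/-0.30639 = 56.846.
So 57 more iterations are needed.

57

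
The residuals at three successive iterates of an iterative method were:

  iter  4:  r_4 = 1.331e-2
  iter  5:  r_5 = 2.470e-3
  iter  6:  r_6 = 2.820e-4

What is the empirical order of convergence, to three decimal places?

p ≈ ln(r_6/r_5) / ln(r_5/r_4)
  = ln(2.820e-4/2.470e-3) / ln(2.470e-3/1.331e-2)
  = ln(0.11417) / ln(0.185575)
  = -2.170067 / -1.684296 ≈ 1.288412

1.288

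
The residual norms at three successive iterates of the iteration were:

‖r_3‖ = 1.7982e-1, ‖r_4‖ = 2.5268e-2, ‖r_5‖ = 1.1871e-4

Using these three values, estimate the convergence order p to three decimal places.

p ≈ ln(‖r_5‖/‖r_4‖) / ln(‖r_4‖/‖r_3‖)
  = ln(1.1871e-4/2.5268e-2) / ln(2.5268e-2/1.7982e-1)
  = ln(0.00469804) / ln(0.140518)
  = -5.360610 / -1.962420 ≈ 2.731632

2.732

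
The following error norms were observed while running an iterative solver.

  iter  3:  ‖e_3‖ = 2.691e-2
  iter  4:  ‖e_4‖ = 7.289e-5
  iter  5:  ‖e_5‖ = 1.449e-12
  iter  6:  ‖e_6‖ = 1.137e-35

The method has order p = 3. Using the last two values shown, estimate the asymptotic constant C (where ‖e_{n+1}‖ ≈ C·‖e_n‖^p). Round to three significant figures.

C ≈ ‖e_6‖ / ‖e_5‖^3
  = 1.137e-35 / (1.449e-12)^3
  = 1.137e-35 / 3.04232e-36 ≈ 3.7373

3.74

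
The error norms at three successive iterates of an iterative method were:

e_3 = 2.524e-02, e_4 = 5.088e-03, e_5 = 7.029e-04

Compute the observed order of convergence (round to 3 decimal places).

p ≈ ln(e_5/e_4) / ln(e_4/e_3)
  = ln(7.029e-04/5.088e-03) / ln(5.088e-03/2.524e-02)
  = ln(0.138149) / ln(0.201585)
  = -1.979422 / -1.601544 ≈ 1.235946

1.236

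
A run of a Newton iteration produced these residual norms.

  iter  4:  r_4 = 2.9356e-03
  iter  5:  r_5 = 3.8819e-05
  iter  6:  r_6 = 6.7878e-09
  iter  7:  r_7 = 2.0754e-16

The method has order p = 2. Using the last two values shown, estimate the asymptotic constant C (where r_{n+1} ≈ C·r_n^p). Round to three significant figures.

4.50

C ≈ r_7 / r_6^2
  = 2.0754e-16 / (6.7878e-09)^2
  = 2.0754e-16 / 4.60742e-17 ≈ 4.5045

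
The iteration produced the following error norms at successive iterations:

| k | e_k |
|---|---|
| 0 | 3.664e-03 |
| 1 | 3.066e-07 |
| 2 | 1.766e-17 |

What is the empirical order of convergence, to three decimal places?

2.511

p ≈ ln(e_2/e_1) / ln(e_1/e_0)
  = ln(1.766e-17/3.066e-07) / ln(3.066e-07/3.664e-03)
  = ln(5.75995e-11) / ln(8.3679e-05)
  = -23.577507 / -9.388523 ≈ 2.511312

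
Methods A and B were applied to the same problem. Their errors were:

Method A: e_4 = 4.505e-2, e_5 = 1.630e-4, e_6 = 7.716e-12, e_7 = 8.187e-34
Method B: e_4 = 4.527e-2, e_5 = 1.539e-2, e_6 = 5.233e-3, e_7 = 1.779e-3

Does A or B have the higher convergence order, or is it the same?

Method A: p ≈ ln(8.187e-34/7.716e-12)/ln(7.716e-12/1.630e-4) ≈ 3.00.
Method B: p ≈ ln(1.779e-3/5.233e-3)/ln(5.233e-3/1.539e-2) ≈ 1.00.
Method A has the higher order (≈3.0 vs ≈1.0).

A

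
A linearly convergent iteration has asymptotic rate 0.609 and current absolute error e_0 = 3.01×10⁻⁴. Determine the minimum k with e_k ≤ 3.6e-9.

23

After k steps, e_k ≈ 3.01×10⁻⁴·0.609^k.
Need 0.609^k ≤ 3.6e-9/3.01×10⁻⁴ = 1.19601e-05.
k ≥ ln(1.19601e-05)/ln(0.609) = -11.3339/-0.49594 = 22.853.
Smallest integer k = 23.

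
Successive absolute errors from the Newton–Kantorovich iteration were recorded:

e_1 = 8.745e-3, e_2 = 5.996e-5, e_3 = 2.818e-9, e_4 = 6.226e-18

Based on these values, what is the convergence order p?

2

Consecutive ratios: e_4/e_3 = 6.226e-18/2.818e-9 = 2.20937e-09, e_3/e_2 = 2.818e-9/5.996e-5 = 4.6998e-05.
p ≈ ln(2.20937e-09)/ln(4.6998e-05) = -19.9306/-9.9654 ≈ 2.00.
So the convergence is quadratic (order 2).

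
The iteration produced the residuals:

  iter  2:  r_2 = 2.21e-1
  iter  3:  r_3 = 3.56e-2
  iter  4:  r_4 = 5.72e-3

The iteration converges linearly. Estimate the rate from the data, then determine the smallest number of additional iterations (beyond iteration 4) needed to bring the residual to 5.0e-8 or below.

Rate ρ ≈ r_4/r_3 = 5.72e-3/3.56e-2 = 0.1607.
After j more steps, r_{4+j} ≈ 5.72e-3·ρ^j; need ρ^j ≤ 5.0e-8/5.72e-3 = 8.74126e-06.
j ≥ ln(8.74126e-06)/ln(0.1607) = -11.6475/-1.82822 = 6.371.
So 7 more iterations are needed.

7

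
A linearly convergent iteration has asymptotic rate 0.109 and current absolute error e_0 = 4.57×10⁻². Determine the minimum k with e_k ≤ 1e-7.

After k steps, e_k ≈ 4.57×10⁻²·0.109^k.
Need 0.109^k ≤ 1e-7/4.57×10⁻² = 2.18818e-06.
k ≥ ln(2.18818e-06)/ln(0.109) = -13.0324/-2.21641 = 5.880.
Smallest integer k = 6.

6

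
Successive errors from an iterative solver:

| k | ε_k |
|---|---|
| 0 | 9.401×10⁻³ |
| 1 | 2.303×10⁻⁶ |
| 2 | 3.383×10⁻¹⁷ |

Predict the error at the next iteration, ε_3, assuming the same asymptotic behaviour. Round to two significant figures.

1.1e-49

First estimate the order: p ≈ ln(ε_2/ε_1) / ln(ε_1/ε_0) = ln(3.383×10⁻¹⁷/2.303×10⁻⁶)/ln(2.303×10⁻⁶/9.401×10⁻³) = ln(1.46895e-11)/ln(0.000244974) ≈ 3.0001.
Then ε_3 ≈ ε_2·(ε_2/ε_1)^p = 3.383×10⁻¹⁷·(1.46895e-11)^3.0001 = 3.383×10⁻¹⁷·3.16182e-33 ≈ 1.07e-49.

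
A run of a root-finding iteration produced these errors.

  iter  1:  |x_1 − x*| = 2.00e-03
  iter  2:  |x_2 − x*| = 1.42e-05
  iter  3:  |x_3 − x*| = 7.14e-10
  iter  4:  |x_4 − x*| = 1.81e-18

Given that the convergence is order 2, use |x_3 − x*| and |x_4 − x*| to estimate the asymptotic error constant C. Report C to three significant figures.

3.55

C ≈ |x_4 − x*| / |x_3 − x*|^2
  = 1.81e-18 / (7.14e-10)^2
  = 1.81e-18 / 5.09796e-19 ≈ 3.5504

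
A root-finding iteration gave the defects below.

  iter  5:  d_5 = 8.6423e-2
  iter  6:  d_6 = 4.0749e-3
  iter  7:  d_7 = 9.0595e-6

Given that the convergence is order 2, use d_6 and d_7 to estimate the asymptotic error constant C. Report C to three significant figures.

0.546

C ≈ d_7 / d_6^2
  = 9.0595e-6 / (4.0749e-3)^2
  = 9.0595e-6 / 1.66048e-05 ≈ 0.54559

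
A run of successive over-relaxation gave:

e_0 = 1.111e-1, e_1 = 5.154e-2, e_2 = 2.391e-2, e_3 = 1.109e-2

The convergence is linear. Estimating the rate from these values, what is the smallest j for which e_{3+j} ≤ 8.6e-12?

28

Rate ρ ≈ e_3/e_2 = 1.109e-2/2.391e-2 = 0.4638.
After j more steps, e_{3+j} ≈ 1.109e-2·ρ^j; need ρ^j ≤ 8.6e-12/1.109e-2 = 7.75473e-10.
j ≥ ln(7.75473e-10)/ln(0.4638) = -20.9775/-0.76830 = 27.304.
So 28 more iterations are needed.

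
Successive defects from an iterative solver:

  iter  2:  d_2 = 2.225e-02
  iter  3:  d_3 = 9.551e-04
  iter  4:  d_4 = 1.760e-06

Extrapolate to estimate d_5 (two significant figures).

First estimate the order: p ≈ ln(d_4/d_3) / ln(d_3/d_2) = ln(1.760e-06/9.551e-04)/ln(9.551e-04/2.225e-02) = ln(0.00184274)/ln(0.0429258) ≈ 2.0000.
Then d_5 ≈ d_4·(d_4/d_3)^p = 1.760e-06·(0.00184274)^2.0000 = 1.760e-06·3.39569e-06 ≈ 5.976e-12.

6.0e-12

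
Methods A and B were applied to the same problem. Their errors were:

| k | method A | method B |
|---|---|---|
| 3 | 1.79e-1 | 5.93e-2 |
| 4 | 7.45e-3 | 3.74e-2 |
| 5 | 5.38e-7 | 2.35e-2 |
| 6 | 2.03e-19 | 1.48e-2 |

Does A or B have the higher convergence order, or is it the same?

A

Method A: p ≈ ln(2.03e-19/5.38e-7)/ln(5.38e-7/7.45e-3) ≈ 3.00.
Method B: p ≈ ln(1.48e-2/2.35e-2)/ln(2.35e-2/3.74e-2) ≈ 1.00.
Method A has the higher order (≈3.0 vs ≈1.0).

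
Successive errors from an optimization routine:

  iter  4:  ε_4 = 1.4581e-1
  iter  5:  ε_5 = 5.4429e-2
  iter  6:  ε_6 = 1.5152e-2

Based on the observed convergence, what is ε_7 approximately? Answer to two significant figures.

First estimate the order: p ≈ ln(ε_6/ε_5) / ln(ε_5/ε_4) = ln(1.5152e-2/5.4429e-2)/ln(5.4429e-2/1.4581e-1) = ln(0.278381)/ln(0.373287) ≈ 1.2977.
Then ε_7 ≈ ε_6·(ε_6/ε_5)^p = 1.5152e-2·(0.278381)^1.2977 = 1.5152e-2·0.190243 ≈ 0.002883.

2.9e-3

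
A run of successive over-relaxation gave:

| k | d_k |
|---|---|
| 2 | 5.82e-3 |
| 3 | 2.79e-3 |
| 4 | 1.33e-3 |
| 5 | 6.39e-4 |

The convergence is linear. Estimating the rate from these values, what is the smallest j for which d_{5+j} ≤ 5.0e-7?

10

Rate ρ ≈ d_5/d_4 = 6.39e-4/1.33e-3 = 0.4805.
After j more steps, d_{5+j} ≈ 6.39e-4·ρ^j; need ρ^j ≤ 5.0e-7/6.39e-4 = 0.000782473.
j ≥ ln(0.000782473)/ln(0.4805) = -7.1531/-0.73293 = 9.760.
So 10 more iterations are needed.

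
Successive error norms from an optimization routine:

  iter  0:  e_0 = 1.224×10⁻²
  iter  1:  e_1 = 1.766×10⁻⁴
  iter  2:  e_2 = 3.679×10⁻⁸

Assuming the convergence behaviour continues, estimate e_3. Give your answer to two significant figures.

First estimate the order: p ≈ ln(e_2/e_1) / ln(e_1/e_0) = ln(3.679×10⁻⁸/1.766×10⁻⁴)/ln(1.766×10⁻⁴/1.224×10⁻²) = ln(0.000208324)/ln(0.0144281) ≈ 1.9998.
Then e_3 ≈ e_2·(e_2/e_1)^p = 3.679×10⁻⁸·(0.000208324)^1.9998 = 3.679×10⁻⁸·4.34725e-08 ≈ 1.599e-15.

1.6e-15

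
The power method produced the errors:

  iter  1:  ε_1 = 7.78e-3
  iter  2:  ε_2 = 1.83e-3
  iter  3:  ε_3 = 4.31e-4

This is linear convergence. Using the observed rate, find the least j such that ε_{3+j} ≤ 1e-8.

8

Rate ρ ≈ ε_3/ε_2 = 4.31e-4/1.83e-3 = 0.2355.
After j more steps, ε_{3+j} ≈ 4.31e-4·ρ^j; need ρ^j ≤ 1e-8/4.31e-4 = 2.32019e-05.
j ≥ ln(2.32019e-05)/ln(0.2355) = -10.6713/-1.44604 = 7.380.
So 8 more iterations are needed.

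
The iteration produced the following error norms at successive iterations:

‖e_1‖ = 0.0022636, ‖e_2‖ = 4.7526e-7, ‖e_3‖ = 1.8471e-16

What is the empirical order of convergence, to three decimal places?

p ≈ ln(‖e_3‖/‖e_2‖) / ln(‖e_2‖/‖e_1‖)
  = ln(1.8471e-16/4.7526e-7) / ln(4.7526e-7/0.0022636)
  = ln(3.8865e-10) / ln(0.000209958)
  = -21.668342 / -8.468603 ≈ 2.558668

2.559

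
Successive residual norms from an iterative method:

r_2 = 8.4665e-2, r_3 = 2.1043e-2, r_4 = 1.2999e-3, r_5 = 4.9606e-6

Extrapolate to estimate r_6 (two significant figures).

7.2e-11

First estimate the order: p ≈ ln(r_5/r_4) / ln(r_4/r_3) = ln(4.9606e-6/1.2999e-3)/ln(1.2999e-3/2.1043e-2) = ln(0.00381614)/ln(0.0617735) ≈ 2.0000.
Then r_6 ≈ r_5·(r_5/r_4)^p = 4.9606e-6·(0.00381614)^2.0000 = 4.9606e-6·1.45629e-05 ≈ 7.224e-11.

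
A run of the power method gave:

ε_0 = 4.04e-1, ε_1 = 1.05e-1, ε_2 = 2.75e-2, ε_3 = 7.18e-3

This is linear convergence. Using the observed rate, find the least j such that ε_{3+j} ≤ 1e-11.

16

Rate ρ ≈ ε_3/ε_2 = 7.18e-3/2.75e-2 = 0.2611.
After j more steps, ε_{3+j} ≈ 7.18e-3·ρ^j; need ρ^j ≤ 1e-11/7.18e-3 = 1.39276e-09.
j ≥ ln(1.39276e-09)/ln(0.2611) = -20.3920/-1.34285 = 15.186.
So 16 more iterations are needed.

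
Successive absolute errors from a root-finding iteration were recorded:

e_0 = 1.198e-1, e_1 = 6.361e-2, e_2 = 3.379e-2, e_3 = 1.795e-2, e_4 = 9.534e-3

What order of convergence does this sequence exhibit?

1

Consecutive ratios: e_4/e_3 = 9.534e-3/1.795e-2 = 0.531142, e_3/e_2 = 1.795e-2/3.379e-2 = 0.531222.
p ≈ ln(0.531142)/ln(0.531222) = -0.6327/-0.6326 ≈ 1.00.
So the convergence is linear (order 1).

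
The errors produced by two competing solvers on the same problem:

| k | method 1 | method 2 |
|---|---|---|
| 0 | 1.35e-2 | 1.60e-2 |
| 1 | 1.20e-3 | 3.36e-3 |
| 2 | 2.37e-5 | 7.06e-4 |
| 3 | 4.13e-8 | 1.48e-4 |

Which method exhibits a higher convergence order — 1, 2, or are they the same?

Method 1: p ≈ ln(4.13e-8/2.37e-5)/ln(2.37e-5/1.20e-3) ≈ 1.62.
Method 2: p ≈ ln(1.48e-4/7.06e-4)/ln(7.06e-4/3.36e-3) ≈ 1.00.
Method 1 has the higher order (≈1.6 vs ≈1.0).

1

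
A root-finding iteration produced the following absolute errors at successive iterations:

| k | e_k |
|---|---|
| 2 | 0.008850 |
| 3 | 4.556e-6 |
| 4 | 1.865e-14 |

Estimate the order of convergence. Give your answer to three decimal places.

2.551

p ≈ ln(e_4/e_3) / ln(e_3/e_2)
  = ln(1.865e-14/4.556e-6) / ln(4.556e-6/0.008850)
  = ln(4.0935e-09) / ln(0.000514802)
  = -19.313865 / -7.571728 ≈ 2.550787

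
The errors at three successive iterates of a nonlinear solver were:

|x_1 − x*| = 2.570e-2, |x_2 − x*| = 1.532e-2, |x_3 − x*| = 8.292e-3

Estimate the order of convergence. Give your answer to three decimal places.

1.187

p ≈ ln(|x_3 − x*|/|x_2 − x*|) / ln(|x_2 − x*|/|x_1 − x*|)
  = ln(8.292e-3/1.532e-2) / ln(1.532e-2/2.570e-2)
  = ln(0.541253) / ln(0.596109)
  = -0.613868 / -0.517332 ≈ 1.186604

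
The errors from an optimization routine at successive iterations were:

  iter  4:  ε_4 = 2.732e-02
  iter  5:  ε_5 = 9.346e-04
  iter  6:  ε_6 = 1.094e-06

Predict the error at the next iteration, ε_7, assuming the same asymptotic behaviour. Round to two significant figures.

First estimate the order: p ≈ ln(ε_6/ε_5) / ln(ε_5/ε_4) = ln(1.094e-06/9.346e-04)/ln(9.346e-04/2.732e-02) = ln(0.00117055)/ln(0.0342094) ≈ 1.9999.
Then ε_7 ≈ ε_6·(ε_6/ε_5)^p = 1.094e-06·(0.00117055)^1.9999 = 1.094e-06·1.37111e-06 ≈ 1.5e-12.

1.5e-12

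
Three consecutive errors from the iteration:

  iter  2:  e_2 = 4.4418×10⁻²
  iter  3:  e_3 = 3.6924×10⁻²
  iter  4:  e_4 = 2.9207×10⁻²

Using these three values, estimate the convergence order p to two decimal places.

p ≈ ln(e_4/e_3) / ln(e_3/e_2)
  = ln(2.9207×10⁻²/3.6924×10⁻²) / ln(3.6924×10⁻²/4.4418×10⁻²)
  = ln(0.791003) / ln(0.831285)
  = -0.23445 / -0.18478 ≈ 1.26881

1.27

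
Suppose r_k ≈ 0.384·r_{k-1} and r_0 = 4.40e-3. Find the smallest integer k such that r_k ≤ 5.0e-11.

After k steps, r_k ≈ 4.40e-3·0.384^k.
Need 0.384^k ≤ 5.0e-11/4.40e-3 = 1.13636e-08.
k ≥ ln(1.13636e-08)/ln(0.384) = -18.2929/-0.95711 = 19.113.
Smallest integer k = 20.

20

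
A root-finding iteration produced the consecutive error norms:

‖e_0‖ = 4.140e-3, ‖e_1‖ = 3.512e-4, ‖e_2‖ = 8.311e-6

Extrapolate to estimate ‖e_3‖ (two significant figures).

2.8e-8

First estimate the order: p ≈ ln(‖e_2‖/‖e_1‖) / ln(‖e_1‖/‖e_0‖) = ln(8.311e-6/3.512e-4)/ln(3.512e-4/4.140e-3) = ln(0.0236646)/ln(0.0848309) ≈ 1.5175.
Then ‖e_3‖ ≈ ‖e_2‖·(‖e_2‖/‖e_1‖)^p = 8.311e-6·(0.0236646)^1.5175 = 8.311e-6·0.00340954 ≈ 2.834e-08.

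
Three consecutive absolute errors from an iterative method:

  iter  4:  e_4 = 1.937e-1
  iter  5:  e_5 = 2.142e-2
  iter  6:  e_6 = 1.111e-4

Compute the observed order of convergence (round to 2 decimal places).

2.39

p ≈ ln(e_6/e_5) / ln(e_5/e_4)
  = ln(1.111e-4/2.142e-2) / ln(2.142e-2/1.937e-1)
  = ln(0.00518674) / ln(0.110583)
  = -5.26165 / -2.20199 ≈ 2.38950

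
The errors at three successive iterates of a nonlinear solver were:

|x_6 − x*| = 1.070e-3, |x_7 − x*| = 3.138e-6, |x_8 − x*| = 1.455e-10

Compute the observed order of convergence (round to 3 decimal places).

p ≈ ln(|x_8 − x*|/|x_7 − x*|) / ln(|x_7 − x*|/|x_6 − x*|)
  = ln(1.455e-10/3.138e-6) / ln(3.138e-6/1.070e-3)
  = ln(4.63671e-05) / ln(0.00293271)
  = -9.978920 / -5.831828 ≈ 1.711114

1.711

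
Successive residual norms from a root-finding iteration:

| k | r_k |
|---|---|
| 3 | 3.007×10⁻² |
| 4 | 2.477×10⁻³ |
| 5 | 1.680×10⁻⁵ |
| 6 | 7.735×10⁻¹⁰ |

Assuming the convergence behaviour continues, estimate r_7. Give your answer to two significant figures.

First estimate the order: p ≈ ln(r_6/r_5) / ln(r_5/r_4) = ln(7.735×10⁻¹⁰/1.680×10⁻⁵)/ln(1.680×10⁻⁵/2.477×10⁻³) = ln(4.60417e-05)/ln(0.0067824) ≈ 1.9998.
Then r_7 ≈ r_6·(r_6/r_5)^p = 7.735×10⁻¹⁰·(4.60417e-05)^1.9998 = 7.735×10⁻¹⁰·2.12408e-09 ≈ 1.643e-18.

1.6e-18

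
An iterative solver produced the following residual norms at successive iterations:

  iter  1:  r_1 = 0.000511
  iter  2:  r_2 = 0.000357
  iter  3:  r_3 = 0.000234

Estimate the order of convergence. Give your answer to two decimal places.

p ≈ ln(r_3/r_2) / ln(r_2/r_1)
  = ln(0.000234/0.000357) / ln(0.000357/0.000511)
  = ln(0.655462) / ln(0.69863)
  = -0.42241 / -0.35863 ≈ 1.17784

1.18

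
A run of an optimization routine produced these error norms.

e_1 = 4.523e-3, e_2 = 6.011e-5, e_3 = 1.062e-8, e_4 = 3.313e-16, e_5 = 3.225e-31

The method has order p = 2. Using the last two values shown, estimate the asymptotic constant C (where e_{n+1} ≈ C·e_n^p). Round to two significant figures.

C ≈ e_5 / e_4^2
  = 3.225e-31 / (3.313e-16)^2
  = 3.225e-31 / 1.0976e-31 ≈ 2.9382

2.9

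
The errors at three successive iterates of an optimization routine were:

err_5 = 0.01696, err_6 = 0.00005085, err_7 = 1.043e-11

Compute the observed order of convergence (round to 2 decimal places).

p ≈ ln(err_7/err_6) / ln(err_6/err_5)
  = ln(1.043e-11/0.00005085) / ln(0.00005085/0.01696)
  = ln(2.05113e-07) / ln(0.00299823)
  = -15.39970 / -5.80973 ≈ 2.65067

2.65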